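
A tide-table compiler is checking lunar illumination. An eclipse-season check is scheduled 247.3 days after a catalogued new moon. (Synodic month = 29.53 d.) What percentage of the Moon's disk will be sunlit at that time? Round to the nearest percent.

85%

Reduce mod P: 247.3 − 8×29.53 = 11.06 d into the current lunation.
The Moon has covered 11.06/29.53 of its cycle, so θ ≈ 360° × 11.06/29.53 = 134.8°.
With cos θ = (-0.705), the lit fraction is (1 − (-0.705))/2 ≈ 0.853, so 85%.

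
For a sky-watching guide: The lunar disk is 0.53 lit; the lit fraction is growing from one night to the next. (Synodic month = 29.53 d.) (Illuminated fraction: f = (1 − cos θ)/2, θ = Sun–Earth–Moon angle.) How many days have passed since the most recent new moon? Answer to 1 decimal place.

cos θ = 1 − 2f = -0.060, giving a principal value of 93.4°.
Waxing ⇒ before full, so θ = 93.4°.
At 360°/29.53 d per day, 93.4° corresponds to 7.66 days.

7.7 days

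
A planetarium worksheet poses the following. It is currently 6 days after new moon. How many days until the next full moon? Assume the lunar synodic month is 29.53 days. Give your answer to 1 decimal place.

Full moon is 0.5 of the way through the cycle: age 0.5 × 29.53 = 14.765 d.
That is 14.765 − 6 = 8.765 days ahead.

8.8 days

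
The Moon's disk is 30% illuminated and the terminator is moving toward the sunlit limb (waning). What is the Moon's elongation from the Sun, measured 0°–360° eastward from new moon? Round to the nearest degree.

294°

Invert f = (1 − cos θ)/2 to get cos θ = 1 − 2(0.30) = 0.400, hence θ₀ = arccos 0.400 = 66.4°.
Waning ⇒ past full, so θ = 360° − 66.4° = 293.6°.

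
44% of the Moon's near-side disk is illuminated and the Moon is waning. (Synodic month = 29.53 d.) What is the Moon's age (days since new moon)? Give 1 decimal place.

From f = (1 − cos θ)/2: cos θ = 1 − 2×0.44 = 0.120; arccos → 83.1°.
A waning Moon lies in 180°–360°, so θ = 360° − 83.1° = 276.9°.
At 360°/29.53 d per day, 276.9° corresponds to 22.71 days.

22.7 days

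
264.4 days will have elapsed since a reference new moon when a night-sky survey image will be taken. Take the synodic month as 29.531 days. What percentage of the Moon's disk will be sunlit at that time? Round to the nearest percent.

2%

264.4/29.531 = 8.953 lunations, so 8 complete cycles and 28.15 d into the next.
Phase angle: θ = 360°·(28.15 d)/(29.531 d) = 343.2°.
With cos θ = 0.957, the lit fraction is (1 − 0.957)/2 ≈ 0.021, so 2%.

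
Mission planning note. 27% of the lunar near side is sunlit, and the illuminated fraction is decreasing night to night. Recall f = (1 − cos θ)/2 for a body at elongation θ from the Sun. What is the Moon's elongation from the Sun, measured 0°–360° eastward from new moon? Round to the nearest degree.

297°

From f = (1 − cos θ)/2: cos θ = 1 − 2×0.27 = 0.460; arccos → 62.6°.
Waning ⇒ past full, so θ = 360° − 62.6° = 297.4°.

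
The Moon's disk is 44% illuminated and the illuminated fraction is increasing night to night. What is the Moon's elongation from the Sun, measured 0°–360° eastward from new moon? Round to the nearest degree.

83°

From f = (1 − cos θ)/2: cos θ = 1 − 2×0.44 = 0.120; arccos → 83.1°.
Before full moon the principal value applies: θ = 83.1°.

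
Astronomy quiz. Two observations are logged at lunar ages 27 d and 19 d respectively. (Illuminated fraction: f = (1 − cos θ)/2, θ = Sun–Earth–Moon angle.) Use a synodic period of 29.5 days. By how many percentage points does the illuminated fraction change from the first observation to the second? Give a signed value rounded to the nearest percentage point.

+74 percentage points

θ₁ = 360° × 27/29.5 = 329.5°, f₁ = (1 − cos θ₁)/2 = 0.069.
θ₂ = 360° × 19/29.5 = 231.9°, f₂ = (1 − cos θ₂)/2 = 0.809.
Change = f₂ − f₁ = +0.740 → +74 percentage points.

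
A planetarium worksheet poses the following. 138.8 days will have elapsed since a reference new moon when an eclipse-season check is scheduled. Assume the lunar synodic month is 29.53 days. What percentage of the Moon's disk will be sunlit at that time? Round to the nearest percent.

Reduce mod P: 138.8 − 4×29.53 = 20.68 d into the current lunation.
Phase angle: θ = 360°·(20.68 d)/(29.53 d) = 252.1°.
Illuminated fraction = (1 − cos 252.1°)/2 = (1 − (-0.307))/2 ≈ 0.654, so 65%.

65%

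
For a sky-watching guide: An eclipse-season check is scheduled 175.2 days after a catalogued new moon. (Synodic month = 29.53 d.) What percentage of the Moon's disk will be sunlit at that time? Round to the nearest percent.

4%

Reduce mod P: 175.2 − 5×29.53 = 27.55 d into the current lunation.
The Moon has covered 27.55/29.53 of its cycle, so θ ≈ 360° × 27.55/29.53 = 335.9°.
cos 335.9° = 0.913, so f = (1 − 0.913)/2 = 0.044, so 4%.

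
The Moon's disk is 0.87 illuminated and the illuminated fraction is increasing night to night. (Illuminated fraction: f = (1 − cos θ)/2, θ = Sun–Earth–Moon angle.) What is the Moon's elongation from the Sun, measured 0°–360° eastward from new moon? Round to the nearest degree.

cos θ = 1 − 2f = -0.740, giving a principal value of 137.7°.
The Moon is waxing (0°–180°), so θ = 137.7° directly.

138°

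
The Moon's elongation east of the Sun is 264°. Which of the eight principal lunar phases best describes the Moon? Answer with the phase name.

last quarter

264° lies in the last quarter sector of the 8-phase cycle.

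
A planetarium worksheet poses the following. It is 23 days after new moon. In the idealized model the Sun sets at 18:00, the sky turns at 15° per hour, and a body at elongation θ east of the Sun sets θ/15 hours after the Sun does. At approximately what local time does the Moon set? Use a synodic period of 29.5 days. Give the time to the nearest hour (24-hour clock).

Elongation θ = 360° × 23/29.5 ≈ 280.7°.
At 15° of sky rotation per hour, 280.7° corresponds to a 18.71 h lag.
18:00 + 18.71 h ≈ 12:43 → 13:00 to the nearest hour.

13:00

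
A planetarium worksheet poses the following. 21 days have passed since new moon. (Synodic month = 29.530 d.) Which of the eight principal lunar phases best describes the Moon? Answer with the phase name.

last quarter

θ ≈ 360° × 21/29.530 = 256°, which falls in the last quarter sector.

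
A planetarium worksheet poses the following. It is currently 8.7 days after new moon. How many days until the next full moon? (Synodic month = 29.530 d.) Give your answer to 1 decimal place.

Full moon is 0.5 of the way through the cycle: age 0.5 × 29.530 = 14.765 d.
So 6.065 days remain (14.765 − 8.7).

6.1 days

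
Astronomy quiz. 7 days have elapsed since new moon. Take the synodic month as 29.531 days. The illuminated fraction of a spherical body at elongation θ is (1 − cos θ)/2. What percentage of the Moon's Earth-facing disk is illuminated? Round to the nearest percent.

46%

The Moon has covered 7/29.531 of its cycle, so θ ≈ 360° × 7/29.531 = 85.3°.
Illuminated fraction = (1 − cos 85.3°)/2 = (1 − 0.081)/2 ≈ 0.459, so 46%.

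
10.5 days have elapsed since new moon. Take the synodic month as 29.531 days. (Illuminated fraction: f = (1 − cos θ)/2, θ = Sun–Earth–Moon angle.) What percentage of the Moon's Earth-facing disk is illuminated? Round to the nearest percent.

81%

Elongation θ = 360° × 10.5/29.531 ≈ 128.0°.
With cos θ = (-0.616), the lit fraction is (1 − (-0.616))/2 ≈ 0.808, so 81%.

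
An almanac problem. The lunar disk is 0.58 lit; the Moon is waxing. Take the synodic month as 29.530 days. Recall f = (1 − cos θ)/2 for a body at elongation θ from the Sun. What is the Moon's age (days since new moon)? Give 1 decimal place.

8.1 days

From f = (1 − cos θ)/2: cos θ = 1 − 2×0.58 = -0.160; arccos → 99.2°.
Before full moon the principal value applies: θ = 99.2°.
At 360°/29.530 d per day, 99.2° corresponds to 8.14 days.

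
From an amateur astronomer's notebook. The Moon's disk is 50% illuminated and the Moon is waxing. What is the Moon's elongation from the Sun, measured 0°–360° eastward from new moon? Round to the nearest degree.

90°

Invert f = (1 − cos θ)/2 to get cos θ = 1 − 2(0.50) = 0.000, hence θ₀ = arccos 0.000 = 90.0°.
The Moon is waxing (0°–180°), so θ = 90.0° directly.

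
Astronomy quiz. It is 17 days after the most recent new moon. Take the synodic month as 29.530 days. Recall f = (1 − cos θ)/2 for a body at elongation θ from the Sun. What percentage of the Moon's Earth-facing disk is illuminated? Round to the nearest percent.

Elongation θ = 360° × 17/29.530 ≈ 207.2°.
With cos θ = (-0.889), the lit fraction is (1 − (-0.889))/2 ≈ 0.945, so 94%.

94%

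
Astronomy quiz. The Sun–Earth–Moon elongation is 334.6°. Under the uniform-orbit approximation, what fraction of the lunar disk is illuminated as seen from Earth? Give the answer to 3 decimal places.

f = (1 − cos 334.6°)/2 = (1 − 0.903)/2 ≈ 0.048.

0.048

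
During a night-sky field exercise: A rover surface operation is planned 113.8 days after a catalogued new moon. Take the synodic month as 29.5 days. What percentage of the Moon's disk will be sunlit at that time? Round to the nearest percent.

19%

113.8/29.5 = 3.858 lunations, so 3 complete cycles and 25.30 d into the next.
Elongation θ = 360° × 25.30/29.5 ≈ 308.7°.
With cos θ = 0.626, the lit fraction is (1 − 0.626)/2 ≈ 0.187, so 19%.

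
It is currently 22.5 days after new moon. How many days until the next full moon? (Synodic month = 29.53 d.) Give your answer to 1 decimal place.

Full moon occurs at elongation 180°, i.e. at age 29.53 × 180/360 = 14.765 d.
Already past this cycle's full moon; the next is at 14.765 + 29.53 = 44.295 d, so 44.295 − 22.5 = 21.795 days.

21.8 days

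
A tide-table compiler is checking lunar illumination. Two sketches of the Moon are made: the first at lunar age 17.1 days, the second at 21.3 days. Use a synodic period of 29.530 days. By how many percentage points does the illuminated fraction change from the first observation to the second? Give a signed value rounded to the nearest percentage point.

First observation: θ = 360°·17.1/29.530 = 208.5°, so f = 0.940.
Second observation: θ = 259.7°, f = 0.590.
Δf = 0.590 − 0.940 = -0.350, i.e. -35 pp.

-35 pp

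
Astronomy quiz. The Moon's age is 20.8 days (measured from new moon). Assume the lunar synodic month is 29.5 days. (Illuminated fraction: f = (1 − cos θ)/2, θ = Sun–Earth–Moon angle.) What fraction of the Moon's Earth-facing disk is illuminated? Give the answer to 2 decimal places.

The Moon has covered 20.8/29.5 of its cycle, so θ ≈ 360° × 20.8/29.5 = 253.8°.
cos 253.8° = (-0.278), so f = (1 − (-0.278))/2 = 0.639.

0.64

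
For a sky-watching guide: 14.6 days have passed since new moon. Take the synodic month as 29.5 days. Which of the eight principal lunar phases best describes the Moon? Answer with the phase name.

full moon

θ ≈ 360° × 14.6/29.5 = 178°, which falls in the full moon sector.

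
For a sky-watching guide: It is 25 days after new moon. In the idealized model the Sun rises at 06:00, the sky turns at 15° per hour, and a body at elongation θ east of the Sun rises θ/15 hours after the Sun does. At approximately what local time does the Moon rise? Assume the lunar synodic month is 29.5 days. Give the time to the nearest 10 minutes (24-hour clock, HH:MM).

02:20

Phase angle: θ = 360°·(25 d)/(29.5 d) = 305.1°.
The Moon trails the Sun by θ/15 = 305.1/15 ≈ 20.34 hours.
06:00 + 20.339 h ≈ 02:20 → 02:20 to the nearest ten minutes.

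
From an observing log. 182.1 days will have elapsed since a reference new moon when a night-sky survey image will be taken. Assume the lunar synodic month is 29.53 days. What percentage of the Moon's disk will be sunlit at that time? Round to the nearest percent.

182.1 d spans 6 complete synodic months (6 × 29.53 = 177.18 d) plus 4.92 d.
Elongation θ = 360° × 4.92/29.53 ≈ 60.0°.
Illuminated fraction = (1 − cos 60.0°)/2 = (1 − 0.500)/2 ≈ 0.250, so 25%.

25%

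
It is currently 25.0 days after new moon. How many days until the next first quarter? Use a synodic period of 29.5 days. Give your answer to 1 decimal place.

First quarter occurs at elongation 90°, i.e. at age 29.5 × 90/360 = 7.375 d.
This lunation's first quarter (7.375 d) has passed, so add one period: 36.875 − 25.0 = 11.875 days.

11.9 days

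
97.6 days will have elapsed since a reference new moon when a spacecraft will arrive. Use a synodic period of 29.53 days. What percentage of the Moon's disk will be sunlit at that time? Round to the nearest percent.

67%

Reduce mod P: 97.6 − 3×29.53 = 9.01 d into the current lunation.
The Moon has covered 9.01/29.53 of its cycle, so θ ≈ 360° × 9.01/29.53 = 109.8°.
cos 109.8° = (-0.339), so f = (1 − (-0.339))/2 = 0.670, so 67%.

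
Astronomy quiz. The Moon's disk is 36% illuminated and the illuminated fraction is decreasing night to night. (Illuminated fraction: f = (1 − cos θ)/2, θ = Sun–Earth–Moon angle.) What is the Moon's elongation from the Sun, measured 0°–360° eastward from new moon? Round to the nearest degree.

286°

Invert f = (1 − cos θ)/2 to get cos θ = 1 − 2(0.36) = 0.280, hence θ₀ = arccos 0.280 = 73.7°.
A waning Moon lies in 180°–360°, so θ = 360° − 73.7° = 286.3°.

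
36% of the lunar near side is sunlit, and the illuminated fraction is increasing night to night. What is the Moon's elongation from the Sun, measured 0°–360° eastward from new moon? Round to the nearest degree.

74°

From f = (1 − cos θ)/2: cos θ = 1 − 2×0.36 = 0.280; arccos → 73.7°.
Before full moon the principal value applies: θ = 73.7°.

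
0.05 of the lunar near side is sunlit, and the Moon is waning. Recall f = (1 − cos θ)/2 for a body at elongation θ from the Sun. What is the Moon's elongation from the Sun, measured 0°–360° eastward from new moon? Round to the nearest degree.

Invert f = (1 − cos θ)/2 to get cos θ = 1 − 2(0.05) = 0.900, hence θ₀ = arccos 0.900 = 25.8°.
Since the Moon is past full (waning), take the reflex angle: θ = 360° − 25.8° = 334.2°.

334°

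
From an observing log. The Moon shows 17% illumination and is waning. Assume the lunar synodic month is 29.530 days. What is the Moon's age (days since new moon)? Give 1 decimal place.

From f = (1 − cos θ)/2: cos θ = 1 − 2×0.17 = 0.660; arccos → 48.7°.
Since the Moon is past full (waning), take the reflex angle: θ = 360° − 48.7° = 311.3°.
Age = 29.530 × 311.3°/360° ≈ 25.54 days.

25.5 days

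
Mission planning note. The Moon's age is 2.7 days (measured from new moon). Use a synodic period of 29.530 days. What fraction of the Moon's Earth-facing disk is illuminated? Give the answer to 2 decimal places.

0.08

Elongation θ = 360° × 2.7/29.530 ≈ 32.9°.
cos 32.9° = 0.839, so f = (1 − 0.839)/2 = 0.080.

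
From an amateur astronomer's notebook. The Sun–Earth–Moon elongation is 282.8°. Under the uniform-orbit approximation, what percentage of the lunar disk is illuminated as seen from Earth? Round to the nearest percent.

Half-versine of 282.8°: (1 − 0.222)/2 = 0.389, i.e. 39%.

39%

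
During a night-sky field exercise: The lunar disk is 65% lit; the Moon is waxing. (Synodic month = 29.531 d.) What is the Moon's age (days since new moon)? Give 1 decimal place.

From f = (1 − cos θ)/2: cos θ = 1 − 2×0.65 = -0.300; arccos → 107.5°.
Waxing ⇒ before full, so θ = 107.5°.
Age = 29.531 × 107.5°/360° ≈ 8.81 days.

8.8 days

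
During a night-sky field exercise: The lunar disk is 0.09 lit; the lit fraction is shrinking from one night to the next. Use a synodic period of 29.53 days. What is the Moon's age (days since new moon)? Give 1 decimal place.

26.7 days

From f = (1 − cos θ)/2: cos θ = 1 − 2×0.09 = 0.820; arccos → 34.9°.
Since the Moon is past full (waning), take the reflex angle: θ = 360° − 34.9° = 325.1°.
That fraction of the synodic month is 325.1/360 × 29.53 d ≈ 26.67 d.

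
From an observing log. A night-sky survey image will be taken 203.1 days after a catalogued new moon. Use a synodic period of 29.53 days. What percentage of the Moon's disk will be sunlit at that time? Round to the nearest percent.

203.1 d spans 6 complete synodic months (6 × 29.53 = 177.18 d) plus 25.92 d.
The Moon has covered 25.92/29.53 of its cycle, so θ ≈ 360° × 25.92/29.53 = 316.0°.
With cos θ = 0.719, the lit fraction is (1 − 0.719)/2 ≈ 0.140, so 14%.

14%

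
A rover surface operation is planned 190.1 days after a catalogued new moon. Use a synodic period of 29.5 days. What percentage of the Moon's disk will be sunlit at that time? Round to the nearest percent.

97%

190.1/29.5 = 6.444 lunations, so 6 complete cycles and 13.10 d into the next.
Phase angle: θ = 360°·(13.10 d)/(29.5 d) = 159.9°.
With cos θ = (-0.939), the lit fraction is (1 − (-0.939))/2 ≈ 0.969, so 97%.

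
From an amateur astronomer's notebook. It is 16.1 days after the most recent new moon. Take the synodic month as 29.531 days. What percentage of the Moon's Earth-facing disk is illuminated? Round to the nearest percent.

98%

The Moon has covered 16.1/29.531 of its cycle, so θ ≈ 360° × 16.1/29.531 = 196.3°.
With cos θ = (-0.960), the lit fraction is (1 − (-0.960))/2 ≈ 0.980, so 98%.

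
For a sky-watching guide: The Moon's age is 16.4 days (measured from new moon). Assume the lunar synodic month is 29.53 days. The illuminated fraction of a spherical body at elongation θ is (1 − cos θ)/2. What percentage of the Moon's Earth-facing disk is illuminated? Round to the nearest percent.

97%

The Moon has covered 16.4/29.53 of its cycle, so θ ≈ 360° × 16.4/29.53 = 199.9°.
cos 199.9° = (-0.940), so f = (1 − (-0.940))/2 = 0.970, so 97%.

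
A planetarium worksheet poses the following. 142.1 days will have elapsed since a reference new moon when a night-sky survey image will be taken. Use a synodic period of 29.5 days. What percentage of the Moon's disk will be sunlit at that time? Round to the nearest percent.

Reduce mod P: 142.1 − 4×29.5 = 24.10 d into the current lunation.
Phase angle: θ = 360°·(24.10 d)/(29.5 d) = 294.1°.
cos 294.1° = 0.408, so f = (1 − 0.408)/2 = 0.296, so 30%.

30%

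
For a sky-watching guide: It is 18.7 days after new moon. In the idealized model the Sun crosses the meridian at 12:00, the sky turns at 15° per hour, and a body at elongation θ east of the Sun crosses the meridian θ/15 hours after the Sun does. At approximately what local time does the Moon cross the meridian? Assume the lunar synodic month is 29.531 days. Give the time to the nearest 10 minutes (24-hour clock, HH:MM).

03:10

The Moon has covered 18.7/29.531 of its cycle, so θ ≈ 360° × 18.7/29.531 = 228.0°.
The Moon trails the Sun by θ/15 = 228.0/15 ≈ 15.20 hours.
12:00 + 15.198 h ≈ 03:12 → 03:10 to the nearest ten minutes.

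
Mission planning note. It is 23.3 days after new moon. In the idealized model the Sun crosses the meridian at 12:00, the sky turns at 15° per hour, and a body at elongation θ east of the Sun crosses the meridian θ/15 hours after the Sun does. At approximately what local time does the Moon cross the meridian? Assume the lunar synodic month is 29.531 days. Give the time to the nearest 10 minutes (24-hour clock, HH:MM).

Phase angle: θ = 360°·(23.3 d)/(29.531 d) = 284.0°.
At 15° of sky rotation per hour, 284.0° corresponds to a 18.94 h lag.
12:00 + 18.936 h ≈ 06:56 → 07:00 to the nearest ten minutes.

07:00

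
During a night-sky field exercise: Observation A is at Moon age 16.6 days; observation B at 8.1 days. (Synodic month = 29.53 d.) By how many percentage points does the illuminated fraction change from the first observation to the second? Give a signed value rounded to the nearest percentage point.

-39 percentage points

θ₁ = 360° × 16.6/29.53 = 202.4°, f₁ = (1 − cos θ₁)/2 = 0.962.
θ₂ = 360° × 8.1/29.53 = 98.7°, f₂ = (1 − cos θ₂)/2 = 0.576.
Change = f₂ − f₁ = -0.386 → -39 percentage points.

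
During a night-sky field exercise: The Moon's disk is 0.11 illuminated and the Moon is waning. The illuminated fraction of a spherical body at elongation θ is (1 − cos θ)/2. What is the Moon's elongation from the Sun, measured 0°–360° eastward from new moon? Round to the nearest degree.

321°

From f = (1 − cos θ)/2: cos θ = 1 − 2×0.11 = 0.780; arccos → 38.7°.
Waning ⇒ past full, so θ = 360° − 38.7° = 321.3°.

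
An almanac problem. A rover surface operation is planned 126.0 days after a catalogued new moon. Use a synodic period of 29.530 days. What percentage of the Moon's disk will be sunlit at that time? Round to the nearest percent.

55%

Reduce mod P: 126.0 − 4×29.530 = 7.88 d into the current lunation.
Phase angle: θ = 360°·(7.88 d)/(29.530 d) = 96.1°.
Illuminated fraction = (1 − cos 96.1°)/2 = (1 − (-0.106))/2 ≈ 0.553, so 55%.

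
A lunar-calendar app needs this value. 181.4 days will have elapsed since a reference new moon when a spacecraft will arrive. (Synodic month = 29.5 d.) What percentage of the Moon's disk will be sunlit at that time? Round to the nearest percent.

181.4/29.5 = 6.149 lunations, so 6 complete cycles and 4.40 d into the next.
The Moon has covered 4.40/29.5 of its cycle, so θ ≈ 360° × 4.40/29.5 = 53.7°.
cos 53.7° = 0.592, so f = (1 − 0.592)/2 = 0.204, so 20%.

20%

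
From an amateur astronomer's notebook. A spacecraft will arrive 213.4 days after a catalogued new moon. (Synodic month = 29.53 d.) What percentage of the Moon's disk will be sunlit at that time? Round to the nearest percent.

213.4 d spans 7 complete synodic months (7 × 29.53 = 206.71 d) plus 6.69 d.
The Moon has covered 6.69/29.53 of its cycle, so θ ≈ 360° × 6.69/29.53 = 81.6°.
Illuminated fraction = (1 − cos 81.6°)/2 = (1 − 0.147)/2 ≈ 0.427, so 43%.

43%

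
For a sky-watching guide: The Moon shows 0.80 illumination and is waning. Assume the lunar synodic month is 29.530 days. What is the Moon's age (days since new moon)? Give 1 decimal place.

Invert f = (1 − cos θ)/2 to get cos θ = 1 − 2(0.80) = -0.600, hence θ₀ = arccos -0.600 = 126.9°.
Waning ⇒ past full, so θ = 360° − 126.9° = 233.1°.
That fraction of the synodic month is 233.1/360 × 29.530 d ≈ 19.12 d.

19.1 days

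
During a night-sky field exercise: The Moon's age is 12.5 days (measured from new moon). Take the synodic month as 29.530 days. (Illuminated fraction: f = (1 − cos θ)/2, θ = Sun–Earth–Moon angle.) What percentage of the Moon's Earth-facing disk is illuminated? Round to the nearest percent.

Phase angle: θ = 360°·(12.5 d)/(29.530 d) = 152.4°.
With cos θ = (-0.886), the lit fraction is (1 − (-0.886))/2 ≈ 0.943, so 94%.

94%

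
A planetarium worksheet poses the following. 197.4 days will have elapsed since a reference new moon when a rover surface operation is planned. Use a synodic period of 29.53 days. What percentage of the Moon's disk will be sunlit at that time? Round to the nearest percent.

70%

Reduce mod P: 197.4 − 6×29.53 = 20.22 d into the current lunation.
Phase angle: θ = 360°·(20.22 d)/(29.53 d) = 246.5°.
cos 246.5° = (-0.399), so f = (1 − (-0.399))/2 = 0.699, so 70%.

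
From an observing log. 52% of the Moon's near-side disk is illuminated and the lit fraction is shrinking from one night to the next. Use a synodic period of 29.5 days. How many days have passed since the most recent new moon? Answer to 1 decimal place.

21.9 days

Invert f = (1 − cos θ)/2 to get cos θ = 1 − 2(0.52) = -0.040, hence θ₀ = arccos -0.040 = 92.3°.
A waning Moon lies in 180°–360°, so θ = 360° − 92.3° = 267.7°.
At 360°/29.5 d per day, 267.7° corresponds to 21.94 days.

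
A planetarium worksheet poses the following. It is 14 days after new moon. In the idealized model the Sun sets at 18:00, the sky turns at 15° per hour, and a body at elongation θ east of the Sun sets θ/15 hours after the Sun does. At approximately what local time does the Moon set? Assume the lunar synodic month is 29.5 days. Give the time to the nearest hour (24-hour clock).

Phase angle: θ = 360°·(14 d)/(29.5 d) = 170.8°.
The Moon trails the Sun by θ/15 = 170.8/15 ≈ 11.39 hours.
18:00 + 11.39 h ≈ 05:23 → 05:00 to the nearest hour.

05:00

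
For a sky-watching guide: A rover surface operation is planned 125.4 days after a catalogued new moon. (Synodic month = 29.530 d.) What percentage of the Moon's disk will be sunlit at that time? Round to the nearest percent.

49%

125.4 d spans 4 complete synodic months (4 × 29.530 = 118.12 d) plus 7.28 d.
Elongation θ = 360° × 7.28/29.530 ≈ 88.8°.
Illuminated fraction = (1 − cos 88.8°)/2 = (1 − 0.022)/2 ≈ 0.489, so 49%.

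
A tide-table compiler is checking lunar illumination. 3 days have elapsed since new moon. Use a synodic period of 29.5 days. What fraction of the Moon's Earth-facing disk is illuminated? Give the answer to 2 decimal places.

The Moon has covered 3/29.5 of its cycle, so θ ≈ 360° × 3/29.5 = 36.6°.
With cos θ = 0.803, the lit fraction is (1 − 0.803)/2 ≈ 0.099.

0.10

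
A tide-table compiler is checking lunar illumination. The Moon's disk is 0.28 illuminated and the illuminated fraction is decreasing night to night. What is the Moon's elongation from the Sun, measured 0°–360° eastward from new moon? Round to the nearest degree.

296°

cos θ = 1 − 2f = 0.440, giving a principal value of 63.9°.
Waning ⇒ past full, so θ = 360° − 63.9° = 296.1°.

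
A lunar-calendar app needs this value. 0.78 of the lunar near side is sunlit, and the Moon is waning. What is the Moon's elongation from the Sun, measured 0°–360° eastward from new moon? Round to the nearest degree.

Invert f = (1 − cos θ)/2 to get cos θ = 1 − 2(0.78) = -0.560, hence θ₀ = arccos -0.560 = 124.1°.
A waning Moon lies in 180°–360°, so θ = 360° − 124.1° = 235.9°.

236°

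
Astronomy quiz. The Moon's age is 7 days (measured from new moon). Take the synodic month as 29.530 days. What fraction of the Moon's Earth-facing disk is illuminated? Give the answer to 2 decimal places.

Phase angle: θ = 360°·(7 d)/(29.530 d) = 85.3°.
cos 85.3° = 0.081, so f = (1 − 0.081)/2 = 0.459.

0.46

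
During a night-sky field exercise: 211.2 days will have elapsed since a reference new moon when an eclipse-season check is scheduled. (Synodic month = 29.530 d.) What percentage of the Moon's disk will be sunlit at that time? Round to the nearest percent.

211.2/29.530 = 7.152 lunations, so 7 complete cycles and 4.49 d into the next.
Phase angle: θ = 360°·(4.49 d)/(29.530 d) = 54.7°.
With cos θ = 0.577, the lit fraction is (1 − 0.577)/2 ≈ 0.211, so 21%.

21%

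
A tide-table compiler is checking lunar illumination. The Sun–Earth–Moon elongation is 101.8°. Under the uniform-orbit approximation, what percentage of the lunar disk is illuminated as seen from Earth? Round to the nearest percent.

f = (1 − cos 101.8°)/2 = (1 − (-0.204))/2 ≈ 0.602, i.e. 60%.

60%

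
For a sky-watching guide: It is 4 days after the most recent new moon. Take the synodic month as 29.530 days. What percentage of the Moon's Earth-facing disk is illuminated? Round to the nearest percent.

The Moon has covered 4/29.530 of its cycle, so θ ≈ 360° × 4/29.530 = 48.8°.
cos 48.8° = 0.659, so f = (1 − 0.659)/2 = 0.170, so 17%.

17%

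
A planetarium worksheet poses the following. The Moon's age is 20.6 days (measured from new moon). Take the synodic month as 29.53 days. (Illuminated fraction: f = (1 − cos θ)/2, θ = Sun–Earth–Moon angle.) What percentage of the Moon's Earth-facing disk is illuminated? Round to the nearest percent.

66%

Phase angle: θ = 360°·(20.6 d)/(29.53 d) = 251.1°.
cos 251.1° = (-0.323), so f = (1 − (-0.323))/2 = 0.662, so 66%.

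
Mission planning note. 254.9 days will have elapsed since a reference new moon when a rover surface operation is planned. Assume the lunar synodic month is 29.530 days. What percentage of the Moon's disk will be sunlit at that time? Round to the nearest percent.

84%

254.9 d spans 8 complete synodic months (8 × 29.530 = 236.24 d) plus 18.66 d.
The Moon has covered 18.66/29.530 of its cycle, so θ ≈ 360° × 18.66/29.530 = 227.5°.
With cos θ = (-0.676), the lit fraction is (1 − (-0.676))/2 ≈ 0.838, so 84%.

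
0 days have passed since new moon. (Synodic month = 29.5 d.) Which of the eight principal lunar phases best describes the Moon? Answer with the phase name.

θ ≈ 360° × 0/29.5 = 0°, which falls in the new moon sector.

new moon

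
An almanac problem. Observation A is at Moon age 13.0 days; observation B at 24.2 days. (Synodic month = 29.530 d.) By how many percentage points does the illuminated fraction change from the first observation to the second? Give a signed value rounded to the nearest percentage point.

First observation: θ = 360°·13.0/29.530 = 158.5°, so f = 0.965.
Second observation: θ = 295.0°, f = 0.289.
Δf = 0.289 − 0.965 = -0.677, i.e. -68 pp.

-68 pp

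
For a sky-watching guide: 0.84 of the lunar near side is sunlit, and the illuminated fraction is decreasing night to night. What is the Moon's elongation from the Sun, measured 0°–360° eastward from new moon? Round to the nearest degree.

227°

cos θ = 1 − 2f = -0.680, giving a principal value of 132.8°.
Waning ⇒ past full, so θ = 360° − 132.8° = 227.2°.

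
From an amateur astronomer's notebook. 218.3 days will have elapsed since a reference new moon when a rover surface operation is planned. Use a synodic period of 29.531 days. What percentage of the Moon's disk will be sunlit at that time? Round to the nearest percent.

218.3 d spans 7 complete synodic months (7 × 29.531 = 206.72 d) plus 11.58 d.
Elongation θ = 360° × 11.58/29.531 ≈ 141.2°.
Illuminated fraction = (1 − cos 141.2°)/2 = (1 − (-0.779))/2 ≈ 0.890, so 89%.

89%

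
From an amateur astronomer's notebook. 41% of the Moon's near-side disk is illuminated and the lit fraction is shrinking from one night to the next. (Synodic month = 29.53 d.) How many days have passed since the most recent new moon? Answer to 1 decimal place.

23.0 days

cos θ = 1 − 2f = 0.180, giving a principal value of 79.6°.
Since the Moon is past full (waning), take the reflex angle: θ = 360° − 79.6° = 280.4°.
Age = 29.53 × 280.4°/360° ≈ 23.00 days.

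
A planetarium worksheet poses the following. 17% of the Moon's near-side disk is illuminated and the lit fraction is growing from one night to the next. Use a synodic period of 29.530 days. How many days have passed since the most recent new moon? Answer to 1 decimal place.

Invert f = (1 − cos θ)/2 to get cos θ = 1 − 2(0.17) = 0.660, hence θ₀ = arccos 0.660 = 48.7°.
The Moon is waxing (0°–180°), so θ = 48.7° directly.
At 360°/29.530 d per day, 48.7° corresponds to 3.99 days.

4.0 days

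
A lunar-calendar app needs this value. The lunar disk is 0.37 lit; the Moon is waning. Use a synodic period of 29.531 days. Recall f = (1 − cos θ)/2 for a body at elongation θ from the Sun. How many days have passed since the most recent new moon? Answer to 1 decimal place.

23.4 days

cos θ = 1 − 2f = 0.260, giving a principal value of 74.9°.
Since the Moon is past full (waning), take the reflex angle: θ = 360° − 74.9° = 285.1°.
At 360°/29.531 d per day, 285.1° corresponds to 23.38 days.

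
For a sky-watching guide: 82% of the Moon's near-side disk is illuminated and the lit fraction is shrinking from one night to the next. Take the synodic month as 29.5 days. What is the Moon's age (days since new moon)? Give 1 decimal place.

From f = (1 − cos θ)/2: cos θ = 1 − 2×0.82 = -0.640; arccos → 129.8°.
Waning ⇒ past full, so θ = 360° − 129.8° = 230.2°.
Age = 29.5 × 230.2°/360° ≈ 18.86 days.

18.9 days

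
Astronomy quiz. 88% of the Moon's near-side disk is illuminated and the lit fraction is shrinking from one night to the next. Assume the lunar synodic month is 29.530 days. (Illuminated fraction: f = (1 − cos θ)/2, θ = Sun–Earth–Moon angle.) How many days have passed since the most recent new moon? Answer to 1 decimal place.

18.1 days

cos θ = 1 − 2f = -0.760, giving a principal value of 139.5°.
Waning ⇒ past full, so θ = 360° − 139.5° = 220.5°.
At 360°/29.530 d per day, 220.5° corresponds to 18.09 days.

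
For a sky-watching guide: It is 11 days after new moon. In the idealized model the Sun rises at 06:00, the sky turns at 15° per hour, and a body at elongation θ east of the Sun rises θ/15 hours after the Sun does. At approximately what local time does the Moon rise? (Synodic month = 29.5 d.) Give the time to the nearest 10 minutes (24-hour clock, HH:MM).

15:00

Phase angle: θ = 360°·(11 d)/(29.5 d) = 134.2°.
Delay after the Sun = 134.2° / (15°/h) ≈ 8.95 h.
06:00 + 8.949 h ≈ 14:57 → 15:00 to the nearest ten minutes.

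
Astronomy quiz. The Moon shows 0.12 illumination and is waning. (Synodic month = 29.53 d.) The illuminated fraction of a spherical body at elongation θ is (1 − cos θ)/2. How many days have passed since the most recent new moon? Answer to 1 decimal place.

26.2 days

Invert f = (1 − cos θ)/2 to get cos θ = 1 − 2(0.12) = 0.760, hence θ₀ = arccos 0.760 = 40.5°.
Waning ⇒ past full, so θ = 360° − 40.5° = 319.5°.
Age = 29.53 × 319.5°/360° ≈ 26.20 days.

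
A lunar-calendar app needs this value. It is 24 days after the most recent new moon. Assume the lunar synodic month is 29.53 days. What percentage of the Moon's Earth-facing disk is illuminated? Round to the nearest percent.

31%

Elongation θ = 360° × 24/29.53 ≈ 292.6°.
Illuminated fraction = (1 − cos 292.6°)/2 = (1 − 0.384)/2 ≈ 0.308, so 31%.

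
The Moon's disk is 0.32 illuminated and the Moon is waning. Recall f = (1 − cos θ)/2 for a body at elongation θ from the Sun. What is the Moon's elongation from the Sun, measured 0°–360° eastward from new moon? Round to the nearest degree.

cos θ = 1 − 2f = 0.360, giving a principal value of 68.9°.
Waning ⇒ past full, so θ = 360° − 68.9° = 291.1°.

291°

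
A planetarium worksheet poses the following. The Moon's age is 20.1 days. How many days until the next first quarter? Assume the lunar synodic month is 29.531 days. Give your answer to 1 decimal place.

16.8 days

First quarter occurs at elongation 90°, i.e. at age 29.531 × 90/360 = 7.383 d.
This lunation's first quarter (7.383 d) has passed, so add one period: 36.914 − 20.1 = 16.814 days.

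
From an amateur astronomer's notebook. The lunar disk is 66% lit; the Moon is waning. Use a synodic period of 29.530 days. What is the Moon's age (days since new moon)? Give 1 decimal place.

cos θ = 1 − 2f = -0.320, giving a principal value of 108.7°.
Waning ⇒ past full, so θ = 360° − 108.7° = 251.3°.
That fraction of the synodic month is 251.3/360 × 29.530 d ≈ 20.62 d.

20.6 days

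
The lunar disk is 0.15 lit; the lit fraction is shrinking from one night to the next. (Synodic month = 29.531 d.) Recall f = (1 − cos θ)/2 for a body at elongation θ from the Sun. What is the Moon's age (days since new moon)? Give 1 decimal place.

cos θ = 1 − 2f = 0.700, giving a principal value of 45.6°.
Since the Moon is past full (waning), take the reflex angle: θ = 360° − 45.6° = 314.4°.
That fraction of the synodic month is 314.4/360 × 29.531 d ≈ 25.79 d.

25.8 days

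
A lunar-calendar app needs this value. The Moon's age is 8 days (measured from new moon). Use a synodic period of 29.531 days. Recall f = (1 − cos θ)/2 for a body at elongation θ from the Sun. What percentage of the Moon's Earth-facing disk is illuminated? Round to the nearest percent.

57%

The Moon has covered 8/29.531 of its cycle, so θ ≈ 360° × 8/29.531 = 97.5°.
Illuminated fraction = (1 − cos 97.5°)/2 = (1 − (-0.131))/2 ≈ 0.565, so 57%.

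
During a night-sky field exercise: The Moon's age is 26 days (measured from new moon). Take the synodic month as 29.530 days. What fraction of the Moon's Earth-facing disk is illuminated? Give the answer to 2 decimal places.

0.13

Phase angle: θ = 360°·(26 d)/(29.530 d) = 317.0°.
With cos θ = 0.731, the lit fraction is (1 − 0.731)/2 ≈ 0.135.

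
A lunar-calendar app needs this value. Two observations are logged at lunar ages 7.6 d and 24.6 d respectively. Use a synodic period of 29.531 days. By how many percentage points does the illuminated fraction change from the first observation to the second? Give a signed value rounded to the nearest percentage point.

θ₁ = 360° × 7.6/29.531 = 92.6°, f₁ = (1 − cos θ₁)/2 = 0.523.
θ₂ = 360° × 24.6/29.531 = 299.9°, f₂ = (1 − cos θ₂)/2 = 0.251.
Change = f₂ − f₁ = -0.272 → -27 percentage points.

-27 percentage points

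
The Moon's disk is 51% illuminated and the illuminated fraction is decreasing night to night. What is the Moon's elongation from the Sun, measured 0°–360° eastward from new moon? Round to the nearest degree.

269°

From f = (1 − cos θ)/2: cos θ = 1 − 2×0.51 = -0.020; arccos → 91.1°.
Waning ⇒ past full, so θ = 360° − 91.1° = 268.9°.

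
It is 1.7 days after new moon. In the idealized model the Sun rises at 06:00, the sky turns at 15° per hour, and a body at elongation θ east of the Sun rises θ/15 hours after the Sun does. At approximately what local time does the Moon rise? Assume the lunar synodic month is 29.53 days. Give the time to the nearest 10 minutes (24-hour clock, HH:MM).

Elongation θ = 360° × 1.7/29.53 ≈ 20.7°.
At 15° of sky rotation per hour, 20.7° corresponds to a 1.38 h lag.
06:00 + 1.382 h ≈ 07:23 → 07:20 to the nearest ten minutes.

07:20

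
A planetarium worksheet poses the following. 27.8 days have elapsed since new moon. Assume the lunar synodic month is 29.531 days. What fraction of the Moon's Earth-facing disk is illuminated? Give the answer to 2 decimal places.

0.03

Phase angle: θ = 360°·(27.8 d)/(29.531 d) = 338.9°.
cos 338.9° = 0.933, so f = (1 − 0.933)/2 = 0.034.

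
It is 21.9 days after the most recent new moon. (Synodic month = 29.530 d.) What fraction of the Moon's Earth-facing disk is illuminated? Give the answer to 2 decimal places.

Phase angle: θ = 360°·(21.9 d)/(29.530 d) = 267.0°.
Illuminated fraction = (1 − cos 267.0°)/2 = (1 − (-0.053))/2 ≈ 0.526.

0.53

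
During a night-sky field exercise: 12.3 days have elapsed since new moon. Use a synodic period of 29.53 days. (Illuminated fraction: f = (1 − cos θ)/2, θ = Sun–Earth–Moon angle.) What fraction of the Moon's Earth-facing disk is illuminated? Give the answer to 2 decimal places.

0.93

Phase angle: θ = 360°·(12.3 d)/(29.53 d) = 149.9°.
With cos θ = (-0.866), the lit fraction is (1 − (-0.866))/2 ≈ 0.933.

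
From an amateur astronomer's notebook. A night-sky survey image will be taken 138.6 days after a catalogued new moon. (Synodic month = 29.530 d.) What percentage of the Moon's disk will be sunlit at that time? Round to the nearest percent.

67%

138.6/29.530 = 4.694 lunations, so 4 complete cycles and 20.48 d into the next.
Elongation θ = 360° × 20.48/29.530 ≈ 249.7°.
cos 249.7° = (-0.347), so f = (1 − (-0.347))/2 = 0.674, so 67%.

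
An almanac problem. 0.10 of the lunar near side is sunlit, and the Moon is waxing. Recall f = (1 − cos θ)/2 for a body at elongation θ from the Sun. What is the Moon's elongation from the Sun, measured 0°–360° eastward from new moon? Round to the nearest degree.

Invert f = (1 − cos θ)/2 to get cos θ = 1 − 2(0.10) = 0.800, hence θ₀ = arccos 0.800 = 36.9°.
Waxing ⇒ before full, so θ = 36.9°.

37°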